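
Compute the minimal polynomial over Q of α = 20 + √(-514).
m_α(x) = x^2 - 40x + 914

From α - 20 = √(-514), squaring gives (α - 20)^2 = -514, i.e. α^2 - 40α + 400 = -514, so α^2 - 40α + 914 = 0. The discriminant of x^2 - 40x + 914 is (-40)^2 - 4·(914) = 1600 - 3656 = -2056, and 4·(-514) is not a perfect square in Q since -514 is squarefree and ≠ 1. Hence x^2 - 40x + 914 is irreducible over Q and is the minimal polynomial of α.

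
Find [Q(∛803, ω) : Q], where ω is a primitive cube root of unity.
[Q(∛803, ω) : Q] = 6

[Q(∛803):Q] = 3 (min poly x^3 - 803, irreducible since 803 is not a perfect cube). [Q(ω):Q] = 2 (min poly x^2 + x + 1). Since Q(∛803) ⊂ R and ω ∉ R, we have ω ∉ Q(∛803), so x^2 + x + 1 remains irreducible over Q(∛803) and [Q(∛803, ω) : Q(∛803)] = 2. By the tower law, [Q(∛803, ω) : Q] = 3 · 2 = 6. (In fact Q(∛803, ω) is the splitting field of x^3 - 803 over Q.)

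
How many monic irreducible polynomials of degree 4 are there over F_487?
There are 14062224348 monic irreducible polynomials of degree 4 over F_487

Each element of F_{487^4} that lies in no proper subfield is a root of exactly one monic irreducible of degree 4 over F_487, and each such polynomial has 4 distinct roots in F_{487^4}. By Möbius inversion the count is N_487(4) = (1/4) Σ_{d|4} μ(4/d) · 487^d = (1/4)(μ(4)·487^1 + μ(2)·487^2 + μ(1)·487^4) = 56248897392/4 = 14062224348.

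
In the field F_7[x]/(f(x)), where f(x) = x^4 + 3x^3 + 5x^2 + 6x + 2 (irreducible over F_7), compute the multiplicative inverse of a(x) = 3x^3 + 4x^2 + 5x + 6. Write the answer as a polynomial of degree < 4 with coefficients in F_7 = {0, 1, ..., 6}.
a(x)^(-1) ≡ 3x^3 + 3x^2 + 3x + 2 (mod f(x))

Since f is irreducible over F_7, F_7[x]/(f) is a field and a(x) ≠ 0 has an inverse. Apply the extended Euclidean algorithm to f(x) and a(x) in F_7[x]: f(x) = (5x + 6)·a(x) + (5x^2 + 2x + 1);  a(x) = (2x)·(5x^2 + 2x + 1) + (3x + 6);  (5x^2 + 2x + 1) = (4x + 2)·(3x + 6) + (3). The last nonzero remainder is the constant 3 = gcd(f, a) in F_7. Back-substituting through the division chain expresses 3 = s(x)·a(x) + t(x)·f(x) with s(x) ≡ 2x^3 + 2x^2 + 2x + 6 (mod f), so (2x^3 + 2x^2 + 2x + 6)·a(x) ≡ 3 (mod f). Multiplying by 3^(-1) ≡ 5 in F_7 gives a(x)^(-1) ≡ 5·(2x^3 + 2x^2 + 2x + 6) ≡ 3x^3 + 3x^2 + 3x + 2 (mod f). Check: (3x^3 + 4x^2 + 5x + 6)·(3x^3 + 3x^2 + 3x + 2) = 2x^6 + x^4 + 2x^3 + 6x^2 + 5 ≡ 1 (mod x^4 + 3x^3 + 5x^2 + 6x + 2).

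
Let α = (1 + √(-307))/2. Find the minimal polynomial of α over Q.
m_α(x) = x^2 - x + 77

From 2α - 1 = √(-307), squaring gives (2α - 1)^2 = -307, i.e. 4α^2 - 4α + 1 = -307, so α^2 - α + (1 + 307)/4 = 0. Since -307 ≡ 1 (mod 4), (1 + 307)/4 = 77 ∈ Z. The polynomial x^2 - x + 77 has discriminant 1 - 4·(77) = -307, which is not a perfect square in Q (d = -307 is squarefree and ≠ 1), so x^2 - x + 77 is irreducible over Q. It is the minimal polynomial of α.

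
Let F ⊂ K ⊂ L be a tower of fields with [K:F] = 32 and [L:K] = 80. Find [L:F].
[L:F] = 2560

The tower law says that for any tower of field extensions F ⊂ K ⊂ L with finite degrees, [L:F] = [L:K] · [K:F]. Here this gives [L:F] = 80 · 32 = 2560.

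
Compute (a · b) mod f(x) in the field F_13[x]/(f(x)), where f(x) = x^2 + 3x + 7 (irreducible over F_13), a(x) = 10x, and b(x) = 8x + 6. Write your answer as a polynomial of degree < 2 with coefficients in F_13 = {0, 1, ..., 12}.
a · b ≡ 2x + 12 (mod f(x))

Multiply in F_13[x]: a(x)·b(x) = (10x)·(8x + 6) = 2x^2 + 8x. This has degree ≥ 2, so divide by f(x) over F_13: 2x^2 + 8x = (2)·(x^2 + 3x + 7) + (2x + 12). Hence a·b ≡ 2x + 12 (mod f). (F_13[x]/(f) is a field with 13^2 = 169 elements since f is irreducible of degree 2.)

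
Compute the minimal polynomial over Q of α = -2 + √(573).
m_α(x) = x^2 + 4x - 569

From α + 2 = √(573), squaring gives (α + 2)^2 = 573, i.e. α^2 + 4α + 4 = 573, so α^2 + 4α - 569 = 0. The discriminant of x^2 + 4x - 569 is (4)^2 - 4·(-569) = 16 + 2276 = 2292, and 4·(573) is not a perfect square in Q since 573 is squarefree and ≠ 1. Hence x^2 + 4x - 569 is irreducible over Q and is the minimal polynomial of α.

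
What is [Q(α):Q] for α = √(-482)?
[Q(α):Q] = 2

[Q(α):Q] equals the degree of the minimal polynomial of α. Here α^2 = -482 and x^2 + 482 is irreducible (d = -482 is squarefree, ≠ 1, hence not a square), so deg(m_α) = 2. Thus [Q(α):Q] = 2.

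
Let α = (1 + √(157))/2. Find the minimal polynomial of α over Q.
m_α(x) = x^2 - x - 39

From 2α - 1 = √(157), squaring gives (2α - 1)^2 = 157, i.e. 4α^2 - 4α + 1 = 157, so α^2 - α + (1 - 157)/4 = 0. Since 157 ≡ 1 (mod 4), (1 - 157)/4 = -39 ∈ Z. The polynomial x^2 - x - 39 has discriminant 1 - 4·(-39) = 157, which is not a perfect square in Q (d = 157 is squarefree and ≠ 1), so x^2 - x - 39 is irreducible over Q. It is the minimal polynomial of α.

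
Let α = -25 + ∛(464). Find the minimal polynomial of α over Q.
m_α(x) = x^3 + 75x^2 + 1875x + 15161

Set β = α + 25 = ∛(464), so β^3 = 464. Then (α + 25)^3 - 464 = 0, i.e. α is a root of g(x) = (x + 25)^3 - 464 = x^3 + 75x^2 + 1875x + 15161. Since g(x) = h(x + 25) where h(x) = x^3 - 464, and h is irreducible over Q (because 464 is not a perfect cube, so h has no rational root, and a monic cubic with no rational root is irreducible), g is also irreducible (irreducibility is preserved under the substitution x → x + 25). Hence m_α(x) = x^3 + 75x^2 + 1875x + 15161.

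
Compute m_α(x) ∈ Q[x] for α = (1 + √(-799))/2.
m_α(x) = x^2 - x + 200

From 2α - 1 = √(-799), squaring gives (2α - 1)^2 = -799, i.e. 4α^2 - 4α + 1 = -799, so α^2 - α + (1 + 799)/4 = 0. Since -799 ≡ 1 (mod 4), (1 + 799)/4 = 200 ∈ Z. The polynomial x^2 - x + 200 has discriminant 1 - 4·(200) = -799, which is not a perfect square in Q (d = -799 is squarefree and ≠ 1), so x^2 - x + 200 is irreducible over Q. It is the minimal polynomial of α.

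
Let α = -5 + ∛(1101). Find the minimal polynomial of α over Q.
m_α(x) = x^3 + 15x^2 + 75x - 976

Set β = α + 5 = ∛(1101), so β^3 = 1101. Then (α + 5)^3 - 1101 = 0, i.e. α is a root of g(x) = (x + 5)^3 - 1101 = x^3 + 15x^2 + 75x - 976. Since g(x) = h(x + 5) where h(x) = x^3 - 1101, and h is irreducible over Q (because 1101 is not a perfect cube, so h has no rational root, and a monic cubic with no rational root is irreducible), g is also irreducible (irreducibility is preserved under the substitution x → x + 5). Hence m_α(x) = x^3 + 15x^2 + 75x - 976.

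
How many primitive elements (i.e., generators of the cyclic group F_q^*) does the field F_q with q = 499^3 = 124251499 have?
There are φ(124251498) = 34750944 primitive elements

F_q^* is cyclic of order q - 1 = 124251498. A cyclic group of order m has exactly φ(m) generators. Here m = 124251498 = 2 · 3^2 · 7 · 83 · 109^2, so the number of primitive elements is φ(124251498) = 34750944.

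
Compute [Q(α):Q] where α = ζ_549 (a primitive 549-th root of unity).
[Q(α):Q] = 360

The minimal polynomial of ζ_549 over Q is the 549-th cyclotomic polynomial Φ_549(x), which is irreducible over Q and has degree φ(549) = 360. Hence [Q(α):Q] = φ(549) = 360.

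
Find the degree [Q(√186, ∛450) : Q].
[Q(√186, ∛450) : Q] = 6

Let L = Q(√186, ∛450). Since Q(√186) ⊂ L and [Q(√186):Q] = 2, the tower law gives 2 | [L:Q]. Likewise Q(∛450) ⊂ L with [Q(∛450):Q] = 3 (because 450 is not a perfect cube), so 3 | [L:Q]. As gcd(2,3) = 1, [L:Q] is divisible by 6. Conversely L is generated over Q by √186 and ∛450, so [L:Q] ≤ 2·3 = 6. Therefore [Q(√186, ∛450) : Q] = 6.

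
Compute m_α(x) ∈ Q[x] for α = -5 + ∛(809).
m_α(x) = x^3 + 15x^2 + 75x - 684

Set β = α + 5 = ∛(809), so β^3 = 809. Then (α + 5)^3 - 809 = 0, i.e. α is a root of g(x) = (x + 5)^3 - 809 = x^3 + 15x^2 + 75x - 684. Since g(x) = h(x + 5) where h(x) = x^3 - 809, and h is irreducible over Q (because 809 is not a perfect cube, so h has no rational root, and a monic cubic with no rational root is irreducible), g is also irreducible (irreducibility is preserved under the substitution x → x + 5). Hence m_α(x) = x^3 + 15x^2 + 75x - 684.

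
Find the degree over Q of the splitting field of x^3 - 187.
[K : Q] = 6

The roots of x^3 - 187 are ∛187, ω∛187, ω^2∛187 where ω = e^(2πi/3) is a primitive cube root of unity, so K = Q(∛187, ω). Now [Q(∛187):Q] = 3 (since 187 is not a perfect cube, x^3 - 187 is irreducible) and [Q(ω):Q] = 2. Both 2 and 3 divide [K:Q], and [K:Q] ≤ 3·2 = 6, so [K:Q] = 6. (Equivalently: Q(∛187) ⊂ R but ω ∉ R, so [K : Q(∛187)] = 2.)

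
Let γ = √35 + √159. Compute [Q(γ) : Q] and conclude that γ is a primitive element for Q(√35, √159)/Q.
[Q(γ) : Q] = 4 (equivalently, Q(γ) = Q(√35, √159))

Obviously Q(γ) ⊆ Q(√35, √159), and [Q(√35, √159):Q] = 4 (since 35, 159 are distinct squarefree integers > 1 with 5565 not a perfect square). To show equality we compute the minimal polynomial of γ. From γ = √35 + √159: γ^2 = 35 + 2√(5565) + 159 = 194 + 2√(5565), so γ^2 - 194 = 2√(5565); squaring, (γ^2 - 194)^2 = 4·5565, i.e. γ^4 - 388γ^2 + 37636 - 22260 = 0, i.e. γ^4 - 388γ^2 + 15376 = 0. So γ is a root of x^4 - 388x^2 + 15376. This polynomial is irreducible over Q: it has no rational root (each ±√35 ± √159 is irrational), and any factorization into two quadratics over Q would force √(5565) ∈ Q (pairing opposite roots) or √35, √159 ∈ Q (other pairings), all impossible. Hence [Q(γ):Q] = 4 = [Q(√35, √159):Q], so Q(γ) = Q(√35, √159).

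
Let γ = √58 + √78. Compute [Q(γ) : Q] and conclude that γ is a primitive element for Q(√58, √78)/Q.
[Q(γ) : Q] = 4 (equivalently, Q(γ) = Q(√58, √78))

Obviously Q(γ) ⊆ Q(√58, √78), and [Q(√58, √78):Q] = 4 (since 58, 78 are distinct squarefree integers > 1 with 4524 not a perfect square). To show equality we compute the minimal polynomial of γ. From γ = √58 + √78: γ^2 = 58 + 2√(4524) + 78 = 136 + 2√(4524), so γ^2 - 136 = 2√(4524); squaring, (γ^2 - 136)^2 = 4·4524, i.e. γ^4 - 272γ^2 + 18496 - 18096 = 0, i.e. γ^4 - 272γ^2 + 400 = 0. So γ is a root of x^4 - 272x^2 + 400. This polynomial is irreducible over Q: it has no rational root (each ±√58 ± √78 is irrational), and any factorization into two quadratics over Q would force √(4524) ∈ Q (pairing opposite roots) or √58, √78 ∈ Q (other pairings), all impossible. Hence [Q(γ):Q] = 4 = [Q(√58, √78):Q], so Q(γ) = Q(√58, √78).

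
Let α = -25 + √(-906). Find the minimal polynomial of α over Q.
m_α(x) = x^2 + 50x + 1531

From α + 25 = √(-906), squaring gives (α + 25)^2 = -906, i.e. α^2 + 50α + 625 = -906, so α^2 + 50α + 1531 = 0. The discriminant of x^2 + 50x + 1531 is (50)^2 - 4·(1531) = 2500 - 6124 = -3624, and 4·(-906) is not a perfect square in Q since -906 is squarefree and ≠ 1. Hence x^2 + 50x + 1531 is irreducible over Q and is the minimal polynomial of α.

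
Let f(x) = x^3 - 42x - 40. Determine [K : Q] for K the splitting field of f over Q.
[K : Q] = 6

By the rational root test, any rational root of the monic integer polynomial f(x) = x^3 - 42x - 40 must be an integer dividing the constant term -40, i.e. one of ±{1, 2, 4, 5, 8, 10, 20, 40}. Evaluating: f(1) = -81, f(-1) = 1, f(2) = -116, f(-2) = 36, f(4) = -144, f(-4) = 64, f(5) = -125, f(-5) = 45, f(8) = 136, f(-8) = -216, f(10) = 540, f(-10) = -620, f(20) = 7120, f(-20) = -7200, f(40) = 62280, f(-40) = -62360; none is 0, so f has no rational root and is therefore irreducible over Q (a cubic with no linear factor over a field is irreducible). For an irreducible cubic, the Galois group is A_3 or S_3 according as the discriminant disc(f) = -4a^3 - 27b^2 = -4·(-42)^3 - 27·(-40)^2 = 253152 is or is not a square in Q. Here disc(f) = 253152 is not a perfect square in Q, so the Galois group of f over Q is not contained in A_3 and must be all of S_3. The splitting field has degree |S_3| = 6 over Q, so [K : Q] = 6.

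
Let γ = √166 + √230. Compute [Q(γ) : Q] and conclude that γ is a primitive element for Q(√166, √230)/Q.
[Q(γ) : Q] = 4 (equivalently, Q(γ) = Q(√166, √230))

Obviously Q(γ) ⊆ Q(√166, √230), and [Q(√166, √230):Q] = 4 (since 166, 230 are distinct squarefree integers > 1 with 38180 not a perfect square). To show equality we compute the minimal polynomial of γ. From γ = √166 + √230: γ^2 = 166 + 2√(38180) + 230 = 396 + 2√(38180), so γ^2 - 396 = 2√(38180); squaring, (γ^2 - 396)^2 = 4·38180, i.e. γ^4 - 792γ^2 + 156816 - 152720 = 0, i.e. γ^4 - 792γ^2 + 4096 = 0. So γ is a root of x^4 - 792x^2 + 4096. This polynomial is irreducible over Q: it has no rational root (each ±√166 ± √230 is irrational), and any factorization into two quadratics over Q would force √(38180) ∈ Q (pairing opposite roots) or √166, √230 ∈ Q (other pairings), all impossible. Hence [Q(γ):Q] = 4 = [Q(√166, √230):Q], so Q(γ) = Q(√166, √230).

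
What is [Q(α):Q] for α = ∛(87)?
[Q(α):Q] = 3

The minimal polynomial of α is x^3 - 87, irreducible over Q since 87 is not a perfect cube (so x^3 - 87 has no rational root). Hence [Q(α):Q] = deg(m_α) = 3.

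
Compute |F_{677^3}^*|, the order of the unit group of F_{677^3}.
|F_{677^3}^*| = 310288732

F_{677^3} has 677^3 = 310288733 elements; its multiplicative group consists of all nonzero elements, so |F_{677^3}^*| = 310288733 - 1 = 310288732. (It is cyclic since any finite subgroup of the multiplicative group of a field is cyclic.)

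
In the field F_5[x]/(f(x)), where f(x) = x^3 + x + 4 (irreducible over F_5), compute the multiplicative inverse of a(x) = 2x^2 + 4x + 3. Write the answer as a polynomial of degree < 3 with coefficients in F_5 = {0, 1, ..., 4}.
a(x)^(-1) ≡ 2x^2 + x + 2 (mod f(x))

Since f is irreducible over F_5, F_5[x]/(f) is a field and a(x) ≠ 0 has an inverse. Apply the extended Euclidean algorithm to f(x) and a(x) in F_5[x]: f(x) = (3x + 4)·a(x) + (x + 2);  a(x) = (2x)·(x + 2) + (3). The last nonzero remainder is the constant 3 = gcd(f, a) in F_5. Back-substituting through the division chain expresses 3 = s(x)·a(x) + t(x)·f(x) with s(x) ≡ x^2 + 3x + 1 (mod f), so (x^2 + 3x + 1)·a(x) ≡ 3 (mod f). Multiplying by 3^(-1) ≡ 2 in F_5 gives a(x)^(-1) ≡ 2·(x^2 + 3x + 1) ≡ 2x^2 + x + 2 (mod f). Check: (2x^2 + 4x + 3)·(2x^2 + x + 2) = 4x^4 + 4x^2 + x + 1 ≡ 1 (mod x^3 + x + 4).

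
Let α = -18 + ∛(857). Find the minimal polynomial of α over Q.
m_α(x) = x^3 + 54x^2 + 972x + 4975

Set β = α + 18 = ∛(857), so β^3 = 857. Then (α + 18)^3 - 857 = 0, i.e. α is a root of g(x) = (x + 18)^3 - 857 = x^3 + 54x^2 + 972x + 4975. Since g(x) = h(x + 18) where h(x) = x^3 - 857, and h is irreducible over Q (because 857 is not a perfect cube, so h has no rational root, and a monic cubic with no rational root is irreducible), g is also irreducible (irreducibility is preserved under the substitution x → x + 18). Hence m_α(x) = x^3 + 54x^2 + 972x + 4975.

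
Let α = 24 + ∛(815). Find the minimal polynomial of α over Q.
m_α(x) = x^3 - 72x^2 + 1728x - 14639

Set β = α - 24 = ∛(815), so β^3 = 815. Then (α - 24)^3 - 815 = 0, i.e. α is a root of g(x) = (x - 24)^3 - 815 = x^3 - 72x^2 + 1728x - 14639. Since g(x) = h(x - 24) where h(x) = x^3 - 815, and h is irreducible over Q (because 815 is not a perfect cube, so h has no rational root, and a monic cubic with no rational root is irreducible), g is also irreducible (irreducibility is preserved under the substitution x → x - 24). Hence m_α(x) = x^3 - 72x^2 + 1728x - 14639.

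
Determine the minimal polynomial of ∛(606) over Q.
m_α(x) = x^3 - 606

α satisfies α^3 = 606, so x^3 - 606 annihilates α. By the rational root test, a rational root p/q (in lowest terms) of x^3 - 606 would satisfy p^3 = 606 q^3, forcing q = 1 and p^3 = 606; but 606 is not a perfect cube, contradiction. A monic cubic over Q with no rational root is irreducible (any nontrivial factorization would include a linear factor). Hence x^3 - 606 is the minimal polynomial of α, and in particular [Q(α):Q] = 3.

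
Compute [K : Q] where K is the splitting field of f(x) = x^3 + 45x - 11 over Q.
[K : Q] = 6

By the rational root test, any rational root of the monic integer polynomial f(x) = x^3 + 45x - 11 must be an integer dividing the constant term -11, i.e. one of ±{1, 11}. Evaluating: f(1) = 35, f(-1) = -57, f(11) = 1815, f(-11) = -1837; none is 0, so f has no rational root and is therefore irreducible over Q (a cubic with no linear factor over a field is irreducible). For an irreducible cubic, the Galois group is A_3 or S_3 according as the discriminant disc(f) = -4a^3 - 27b^2 = -4·(45)^3 - 27·(-11)^2 = -367767 is or is not a square in Q. Here disc(f) = -367767 is not a perfect square in Q, so the Galois group of f over Q is not contained in A_3 and must be all of S_3. The splitting field has degree |S_3| = 6 over Q, so [K : Q] = 6.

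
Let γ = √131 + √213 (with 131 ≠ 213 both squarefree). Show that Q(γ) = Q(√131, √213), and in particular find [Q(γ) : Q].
[Q(γ) : Q] = 4 (equivalently, Q(γ) = Q(√131, √213))

Obviously Q(γ) ⊆ Q(√131, √213), and [Q(√131, √213):Q] = 4 (since 131, 213 are distinct squarefree integers > 1 with 27903 not a perfect square). To show equality we compute the minimal polynomial of γ. From γ = √131 + √213: γ^2 = 131 + 2√(27903) + 213 = 344 + 2√(27903), so γ^2 - 344 = 2√(27903); squaring, (γ^2 - 344)^2 = 4·27903, i.e. γ^4 - 688γ^2 + 118336 - 111612 = 0, i.e. γ^4 - 688γ^2 + 6724 = 0. So γ is a root of x^4 - 688x^2 + 6724. This polynomial is irreducible over Q: it has no rational root (each ±√131 ± √213 is irrational), and any factorization into two quadratics over Q would force √(27903) ∈ Q (pairing opposite roots) or √131, √213 ∈ Q (other pairings), all impossible. Hence [Q(γ):Q] = 4 = [Q(√131, √213):Q], so Q(γ) = Q(√131, √213).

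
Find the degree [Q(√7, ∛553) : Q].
[Q(√7, ∛553) : Q] = 6

Let L = Q(√7, ∛553). Since Q(√7) ⊂ L and [Q(√7):Q] = 2, the tower law gives 2 | [L:Q]. Likewise Q(∛553) ⊂ L with [Q(∛553):Q] = 3 (because 553 is not a perfect cube), so 3 | [L:Q]. As gcd(2,3) = 1, [L:Q] is divisible by 6. Conversely L is generated over Q by √7 and ∛553, so [L:Q] ≤ 2·3 = 6. Therefore [Q(√7, ∛553) : Q] = 6.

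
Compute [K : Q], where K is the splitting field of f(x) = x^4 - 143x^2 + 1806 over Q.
[K : Q] = 4

Solving the quadratic in x^2: x^2 = (143 ± √(143^2 - 4·1806))/2 = (143 ± √13225)/2 = (143 ± 115)/2, giving x^2 = 14 or x^2 = 129. So f(x) = (x^2 - 14)(x^2 - 129) and the roots of f are ±√14, ±√129. Hence the splitting field is K = Q(√14, √129). Since 14 and 129 are distinct squarefree integers > 1, their product 1806 is not a perfect square, so √129 ∉ Q(√14). By the tower law [K:Q] = [Q(√14,√129):Q(√14)] · [Q(√14):Q] = 2 · 2 = 4.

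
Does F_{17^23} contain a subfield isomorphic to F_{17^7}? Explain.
No: F_{17^7} is not a subfield of F_{17^23}

F_{p^m} embeds in F_{p^n} iff m | n. Here 7 ∤ 23 (since 23 = 3·7 + 2 with remainder 2 ≠ 0), so F_{17^7} is not a subfield of F_{17^23}. Equivalently: if it were, the tower law would give 7 = [F_{17^7}:F_17] dividing [F_{17^23}:F_17] = 23, contradiction.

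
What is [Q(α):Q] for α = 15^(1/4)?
[Q(α):Q] = 4

α is a root of x^4 - 15. By Eisenstein's criterion at the prime p = 3 (which divides the constant term 15 but p^2 = 9 does not, since 15 is squarefree), x^4 - 15 is irreducible over Q. Hence [Q(α):Q] = 4.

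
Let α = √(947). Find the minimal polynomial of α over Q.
m_α(x) = x^2 - 947

α satisfies α^2 - 947 = 0, so x^2 - 947 annihilates α. Since d = 947 is squarefree and ≠ 1, it is not a perfect square in Q, so x^2 - 947 has no rational root and is therefore irreducible over Q (a degree-2 polynomial over a field is irreducible iff it has no root). Hence m_α(x) = x^2 - 947.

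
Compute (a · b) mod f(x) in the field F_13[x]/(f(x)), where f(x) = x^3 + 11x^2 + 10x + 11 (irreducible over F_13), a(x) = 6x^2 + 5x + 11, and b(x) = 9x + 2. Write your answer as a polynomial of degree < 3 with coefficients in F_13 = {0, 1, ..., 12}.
a · b ≡ 9x^2 + 11x (mod f(x))

Multiply in F_13[x]: a(x)·b(x) = (6x^2 + 5x + 11)·(9x + 2) = 2x^3 + 5x^2 + 5x + 9. This has degree ≥ 3, so divide by f(x) over F_13: 2x^3 + 5x^2 + 5x + 9 = (2)·(x^3 + 11x^2 + 10x + 11) + (9x^2 + 11x). Hence a·b ≡ 9x^2 + 11x (mod f). (F_13[x]/(f) is a field with 13^3 = 2197 elements since f is irreducible of degree 3.)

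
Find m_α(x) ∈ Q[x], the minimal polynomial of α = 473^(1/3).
m_α(x) = x^3 - 473

α satisfies α^3 = 473, so x^3 - 473 annihilates α. By the rational root test, a rational root p/q (in lowest terms) of x^3 - 473 would satisfy p^3 = 473 q^3, forcing q = 1 and p^3 = 473; but 473 is not a perfect cube, contradiction. A monic cubic over Q with no rational root is irreducible (any nontrivial factorization would include a linear factor). Hence x^3 - 473 is the minimal polynomial of α, and in particular [Q(α):Q] = 3.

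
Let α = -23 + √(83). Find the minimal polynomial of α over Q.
m_α(x) = x^2 + 46x + 446

From α + 23 = √(83), squaring gives (α + 23)^2 = 83, i.e. α^2 + 46α + 529 = 83, so α^2 + 46α + 446 = 0. The discriminant of x^2 + 46x + 446 is (46)^2 - 4·(446) = 2116 - 1784 = 332, and 4·(83) is not a perfect square in Q since 83 is squarefree and ≠ 1. Hence x^2 + 46x + 446 is irreducible over Q and is the minimal polynomial of α.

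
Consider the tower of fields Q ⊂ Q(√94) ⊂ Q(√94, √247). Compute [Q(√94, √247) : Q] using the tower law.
[Q(√94, √247) : Q] = 4

[Q(√94):Q] = 2 (min poly x^2 - 94, irreducible since 94 is squarefree > 1). For the top step, suppose √247 ∈ Q(√94), say √247 = c + d√94 with c, d ∈ Q. Squaring: 247 = c^2 + 94d^2 + 2cd√94. Since √94 ∉ Q this forces 2cd = 0. If d = 0 then √247 = c ∈ Q, contradicting 247 squarefree > 1. If c = 0 then 247 = 94d^2, so 94·247 = (94d)^2 is a perfect square in Q — but 94·247 = 23218 is not a perfect square (since 94 and 247 are distinct squarefree integers). Contradiction. Hence √247 ∉ Q(√94), so x^2 - 247 stays irreducible over Q(√94) and [Q(√94, √247) : Q(√94)] = 2. By the tower law, [Q(√94, √247) : Q] = 2 · 2 = 4.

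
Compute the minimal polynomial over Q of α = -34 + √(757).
m_α(x) = x^2 + 68x + 399

From α + 34 = √(757), squaring gives (α + 34)^2 = 757, i.e. α^2 + 68α + 1156 = 757, so α^2 + 68α + 399 = 0. The discriminant of x^2 + 68x + 399 is (68)^2 - 4·(399) = 4624 - 1596 = 3028, and 4·(757) is not a perfect square in Q since 757 is squarefree and ≠ 1. Hence x^2 + 68x + 399 is irreducible over Q and is the minimal polynomial of α.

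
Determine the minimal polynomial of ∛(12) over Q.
m_α(x) = x^3 - 12

α satisfies α^3 = 12, so x^3 - 12 annihilates α. By the rational root test, a rational root p/q (in lowest terms) of x^3 - 12 would satisfy p^3 = 12 q^3, forcing q = 1 and p^3 = 12; but 12 is not a perfect cube, contradiction. A monic cubic over Q with no rational root is irreducible (any nontrivial factorization would include a linear factor). Hence x^3 - 12 is the minimal polynomial of α, and in particular [Q(α):Q] = 3.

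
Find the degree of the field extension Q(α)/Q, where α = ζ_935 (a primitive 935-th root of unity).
[Q(α):Q] = 640

The minimal polynomial of ζ_935 over Q is the 935-th cyclotomic polynomial Φ_935(x), which is irreducible over Q and has degree φ(935) = 640. Hence [Q(α):Q] = φ(935) = 640.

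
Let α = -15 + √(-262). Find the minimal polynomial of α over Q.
m_α(x) = x^2 + 30x + 487

From α + 15 = √(-262), squaring gives (α + 15)^2 = -262, i.e. α^2 + 30α + 225 = -262, so α^2 + 30α + 487 = 0. The discriminant of x^2 + 30x + 487 is (30)^2 - 4·(487) = 900 - 1948 = -1048, and 4·(-262) is not a perfect square in Q since -262 is squarefree and ≠ 1. Hence x^2 + 30x + 487 is irreducible over Q and is the minimal polynomial of α.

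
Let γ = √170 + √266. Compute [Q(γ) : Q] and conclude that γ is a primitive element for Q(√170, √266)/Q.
[Q(γ) : Q] = 4 (equivalently, Q(γ) = Q(√170, √266))

Obviously Q(γ) ⊆ Q(√170, √266), and [Q(√170, √266):Q] = 4 (since 170, 266 are distinct squarefree integers > 1 with 45220 not a perfect square). To show equality we compute the minimal polynomial of γ. From γ = √170 + √266: γ^2 = 170 + 2√(45220) + 266 = 436 + 2√(45220), so γ^2 - 436 = 2√(45220); squaring, (γ^2 - 436)^2 = 4·45220, i.e. γ^4 - 872γ^2 + 190096 - 180880 = 0, i.e. γ^4 - 872γ^2 + 9216 = 0. So γ is a root of x^4 - 872x^2 + 9216. This polynomial is irreducible over Q: it has no rational root (each ±√170 ± √266 is irrational), and any factorization into two quadratics over Q would force √(45220) ∈ Q (pairing opposite roots) or √170, √266 ∈ Q (other pairings), all impossible. Hence [Q(γ):Q] = 4 = [Q(√170, √266):Q], so Q(γ) = Q(√170, √266).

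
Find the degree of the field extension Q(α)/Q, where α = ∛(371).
[Q(α):Q] = 3

The minimal polynomial of α is x^3 - 371, irreducible over Q since 371 is not a perfect cube (so x^3 - 371 has no rational root). Hence [Q(α):Q] = deg(m_α) = 3.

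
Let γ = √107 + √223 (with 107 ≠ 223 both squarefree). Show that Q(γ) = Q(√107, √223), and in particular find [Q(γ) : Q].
[Q(γ) : Q] = 4 (equivalently, Q(γ) = Q(√107, √223))

Obviously Q(γ) ⊆ Q(√107, √223), and [Q(√107, √223):Q] = 4 (since 107, 223 are distinct squarefree integers > 1 with 23861 not a perfect square). To show equality we compute the minimal polynomial of γ. From γ = √107 + √223: γ^2 = 107 + 2√(23861) + 223 = 330 + 2√(23861), so γ^2 - 330 = 2√(23861); squaring, (γ^2 - 330)^2 = 4·23861, i.e. γ^4 - 660γ^2 + 108900 - 95444 = 0, i.e. γ^4 - 660γ^2 + 13456 = 0. So γ is a root of x^4 - 660x^2 + 13456. This polynomial is irreducible over Q: it has no rational root (each ±√107 ± √223 is irrational), and any factorization into two quadratics over Q would force √(23861) ∈ Q (pairing opposite roots) or √107, √223 ∈ Q (other pairings), all impossible. Hence [Q(γ):Q] = 4 = [Q(√107, √223):Q], so Q(γ) = Q(√107, √223).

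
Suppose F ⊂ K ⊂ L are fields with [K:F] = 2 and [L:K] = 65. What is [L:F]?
[L:F] = 130

The tower law says that for any tower of field extensions F ⊂ K ⊂ L with finite degrees, [L:F] = [L:K] · [K:F]. Here this gives [L:F] = 65 · 2 = 130.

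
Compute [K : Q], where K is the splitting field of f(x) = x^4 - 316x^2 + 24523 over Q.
[K : Q] = 4

Solving the quadratic in x^2: x^2 = (316 ± √(316^2 - 4·24523))/2 = (316 ± √1764)/2 = (316 ± 42)/2, giving x^2 = 137 or x^2 = 179. So f(x) = (x^2 - 137)(x^2 - 179) and the roots of f are ±√137, ±√179. Hence the splitting field is K = Q(√137, √179). Since 137 and 179 are distinct squarefree integers > 1, their product 24523 is not a perfect square, so √179 ∉ Q(√137). By the tower law [K:Q] = [Q(√137,√179):Q(√137)] · [Q(√137):Q] = 2 · 2 = 4.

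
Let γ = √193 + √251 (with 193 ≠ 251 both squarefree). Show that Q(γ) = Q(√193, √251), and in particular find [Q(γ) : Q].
[Q(γ) : Q] = 4 (equivalently, Q(γ) = Q(√193, √251))

Obviously Q(γ) ⊆ Q(√193, √251), and [Q(√193, √251):Q] = 4 (since 193, 251 are distinct squarefree integers > 1 with 48443 not a perfect square). To show equality we compute the minimal polynomial of γ. From γ = √193 + √251: γ^2 = 193 + 2√(48443) + 251 = 444 + 2√(48443), so γ^2 - 444 = 2√(48443); squaring, (γ^2 - 444)^2 = 4·48443, i.e. γ^4 - 888γ^2 + 197136 - 193772 = 0, i.e. γ^4 - 888γ^2 + 3364 = 0. So γ is a root of x^4 - 888x^2 + 3364. This polynomial is irreducible over Q: it has no rational root (each ±√193 ± √251 is irrational), and any factorization into two quadratics over Q would force √(48443) ∈ Q (pairing opposite roots) or √193, √251 ∈ Q (other pairings), all impossible. Hence [Q(γ):Q] = 4 = [Q(√193, √251):Q], so Q(γ) = Q(√193, √251).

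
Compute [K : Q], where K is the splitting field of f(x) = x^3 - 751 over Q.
[K : Q] = 6

The roots of x^3 - 751 are ∛751, ω∛751, ω^2∛751 where ω = e^(2πi/3) is a primitive cube root of unity, so K = Q(∛751, ω). Now [Q(∛751):Q] = 3 (since 751 is not a perfect cube, x^3 - 751 is irreducible) and [Q(ω):Q] = 2. Both 2 and 3 divide [K:Q], and [K:Q] ≤ 3·2 = 6, so [K:Q] = 6. (Equivalently: Q(∛751) ⊂ R but ω ∉ R, so [K : Q(∛751)] = 2.)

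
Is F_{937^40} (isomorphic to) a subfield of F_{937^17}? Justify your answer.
No: F_{937^40} is not a subfield of F_{937^17}

F_{p^m} embeds in F_{p^n} iff m | n. Here 40 ∤ 17 (since 17 = 0·40 + 17 with remainder 17 ≠ 0), so F_{937^40} is not a subfield of F_{937^17}. Equivalently: if it were, the tower law would give 40 = [F_{937^40}:F_937] dividing [F_{937^17}:F_937] = 17, contradiction.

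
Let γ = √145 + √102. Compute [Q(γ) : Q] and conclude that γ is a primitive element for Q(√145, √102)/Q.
[Q(γ) : Q] = 4 (equivalently, Q(γ) = Q(√145, √102))

Obviously Q(γ) ⊆ Q(√145, √102), and [Q(√145, √102):Q] = 4 (since 145, 102 are distinct squarefree integers > 1 with 14790 not a perfect square). To show equality we compute the minimal polynomial of γ. From γ = √145 + √102: γ^2 = 145 + 2√(14790) + 102 = 247 + 2√(14790), so γ^2 - 247 = 2√(14790); squaring, (γ^2 - 247)^2 = 4·14790, i.e. γ^4 - 494γ^2 + 61009 - 59160 = 0, i.e. γ^4 - 494γ^2 + 1849 = 0. So γ is a root of x^4 - 494x^2 + 1849. This polynomial is irreducible over Q: it has no rational root (each ±√145 ± √102 is irrational), and any factorization into two quadratics over Q would force √(14790) ∈ Q (pairing opposite roots) or √145, √102 ∈ Q (other pairings), all impossible. Hence [Q(γ):Q] = 4 = [Q(√145, √102):Q], so Q(γ) = Q(√145, √102).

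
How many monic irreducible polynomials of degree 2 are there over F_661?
There are 218130 monic irreducible polynomials of degree 2 over F_661

Each element of F_{661^2} that lies in no proper subfield is a root of exactly one monic irreducible of degree 2 over F_661, and each such polynomial has 2 distinct roots in F_{661^2}. By Möbius inversion the count is N_661(2) = (1/2) Σ_{d|2} μ(2/d) · 661^d = (1/2)(μ(2)·661^1 + μ(1)·661^2) = 436260/2 = 218130.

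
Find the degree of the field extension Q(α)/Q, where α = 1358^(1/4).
[Q(α):Q] = 4

α is a root of x^4 - 1358. By Eisenstein's criterion at the prime p = 2 (which divides the constant term 1358 but p^2 = 4 does not, since 1358 is squarefree), x^4 - 1358 is irreducible over Q. Hence [Q(α):Q] = 4.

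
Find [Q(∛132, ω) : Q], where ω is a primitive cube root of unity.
[Q(∛132, ω) : Q] = 6

[Q(∛132):Q] = 3 (min poly x^3 - 132, irreducible since 132 is not a perfect cube). [Q(ω):Q] = 2 (min poly x^2 + x + 1). Since Q(∛132) ⊂ R and ω ∉ R, we have ω ∉ Q(∛132), so x^2 + x + 1 remains irreducible over Q(∛132) and [Q(∛132, ω) : Q(∛132)] = 2. By the tower law, [Q(∛132, ω) : Q] = 3 · 2 = 6. (In fact Q(∛132, ω) is the splitting field of x^3 - 132 over Q.)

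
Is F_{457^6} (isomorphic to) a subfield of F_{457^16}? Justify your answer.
No: F_{457^6} is not a subfield of F_{457^16}

F_{p^m} embeds in F_{p^n} iff m | n. Here 6 ∤ 16 (since 16 = 2·6 + 4 with remainder 4 ≠ 0), so F_{457^6} is not a subfield of F_{457^16}. Equivalently: if it were, the tower law would give 6 = [F_{457^6}:F_457] dividing [F_{457^16}:F_457] = 16, contradiction.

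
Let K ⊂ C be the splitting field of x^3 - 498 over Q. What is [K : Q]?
[K : Q] = 6

The roots of x^3 - 498 are ∛498, ω∛498, ω^2∛498 where ω = e^(2πi/3) is a primitive cube root of unity, so K = Q(∛498, ω). Now [Q(∛498):Q] = 3 (since 498 is not a perfect cube, x^3 - 498 is irreducible) and [Q(ω):Q] = 2. Both 2 and 3 divide [K:Q], and [K:Q] ≤ 3·2 = 6, so [K:Q] = 6. (Equivalently: Q(∛498) ⊂ R but ω ∉ R, so [K : Q(∛498)] = 2.)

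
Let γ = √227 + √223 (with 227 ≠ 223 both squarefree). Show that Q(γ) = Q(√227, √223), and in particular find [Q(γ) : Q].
[Q(γ) : Q] = 4 (equivalently, Q(γ) = Q(√227, √223))

Obviously Q(γ) ⊆ Q(√227, √223), and [Q(√227, √223):Q] = 4 (since 227, 223 are distinct squarefree integers > 1 with 50621 not a perfect square). To show equality we compute the minimal polynomial of γ. From γ = √227 + √223: γ^2 = 227 + 2√(50621) + 223 = 450 + 2√(50621), so γ^2 - 450 = 2√(50621); squaring, (γ^2 - 450)^2 = 4·50621, i.e. γ^4 - 900γ^2 + 202500 - 202484 = 0, i.e. γ^4 - 900γ^2 + 16 = 0. So γ is a root of x^4 - 900x^2 + 16. This polynomial is irreducible over Q: it has no rational root (each ±√227 ± √223 is irrational), and any factorization into two quadratics over Q would force √(50621) ∈ Q (pairing opposite roots) or √227, √223 ∈ Q (other pairings), all impossible. Hence [Q(γ):Q] = 4 = [Q(√227, √223):Q], so Q(γ) = Q(√227, √223).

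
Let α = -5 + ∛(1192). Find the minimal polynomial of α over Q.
m_α(x) = x^3 + 15x^2 + 75x - 1067

Set β = α + 5 = ∛(1192), so β^3 = 1192. Then (α + 5)^3 - 1192 = 0, i.e. α is a root of g(x) = (x + 5)^3 - 1192 = x^3 + 15x^2 + 75x - 1067. Since g(x) = h(x + 5) where h(x) = x^3 - 1192, and h is irreducible over Q (because 1192 is not a perfect cube, so h has no rational root, and a monic cubic with no rational root is irreducible), g is also irreducible (irreducibility is preserved under the substitution x → x + 5). Hence m_α(x) = x^3 + 15x^2 + 75x - 1067.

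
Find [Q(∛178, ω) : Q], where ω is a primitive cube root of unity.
[Q(∛178, ω) : Q] = 6

[Q(∛178):Q] = 3 (min poly x^3 - 178, irreducible since 178 is not a perfect cube). [Q(ω):Q] = 2 (min poly x^2 + x + 1). Since Q(∛178) ⊂ R and ω ∉ R, we have ω ∉ Q(∛178), so x^2 + x + 1 remains irreducible over Q(∛178) and [Q(∛178, ω) : Q(∛178)] = 2. By the tower law, [Q(∛178, ω) : Q] = 3 · 2 = 6. (In fact Q(∛178, ω) is the splitting field of x^3 - 178 over Q.)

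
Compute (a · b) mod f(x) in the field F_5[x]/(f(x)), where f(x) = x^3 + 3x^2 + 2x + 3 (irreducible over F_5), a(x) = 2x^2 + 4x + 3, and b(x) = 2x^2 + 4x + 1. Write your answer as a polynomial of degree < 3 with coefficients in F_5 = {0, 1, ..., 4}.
a · b ≡ 4x^2 + x + 1 (mod f(x))

Multiply in F_5[x]: a(x)·b(x) = (2x^2 + 4x + 3)·(2x^2 + 4x + 1) = 4x^4 + x^3 + 4x^2 + x + 3. This has degree ≥ 3, so divide by f(x) over F_5: 4x^4 + x^3 + 4x^2 + x + 3 = (4x + 4)·(x^3 + 3x^2 + 2x + 3) + (4x^2 + x + 1). Hence a·b ≡ 4x^2 + x + 1 (mod f). (F_5[x]/(f) is a field with 5^3 = 125 elements since f is irreducible of degree 3.)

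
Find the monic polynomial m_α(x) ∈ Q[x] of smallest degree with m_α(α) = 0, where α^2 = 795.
m_α(x) = x^2 - 795

α satisfies α^2 - 795 = 0, so x^2 - 795 annihilates α. Since d = 795 is squarefree and ≠ 1, it is not a perfect square in Q, so x^2 - 795 has no rational root and is therefore irreducible over Q (a degree-2 polynomial over a field is irreducible iff it has no root). Hence m_α(x) = x^2 - 795.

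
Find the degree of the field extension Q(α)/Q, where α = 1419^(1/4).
[Q(α):Q] = 4

α is a root of x^4 - 1419. By Eisenstein's criterion at the prime p = 3 (which divides the constant term 1419 but p^2 = 9 does not, since 1419 is squarefree), x^4 - 1419 is irreducible over Q. Hence [Q(α):Q] = 4.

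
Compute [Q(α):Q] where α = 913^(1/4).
[Q(α):Q] = 4

α is a root of x^4 - 913. By Eisenstein's criterion at the prime p = 11 (which divides the constant term 913 but p^2 = 121 does not, since 913 is squarefree), x^4 - 913 is irreducible over Q. Hence [Q(α):Q] = 4.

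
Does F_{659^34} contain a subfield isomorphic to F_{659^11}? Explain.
No: F_{659^11} is not a subfield of F_{659^34}

F_{p^m} embeds in F_{p^n} iff m | n. Here 11 ∤ 34 (since 34 = 3·11 + 1 with remainder 1 ≠ 0), so F_{659^11} is not a subfield of F_{659^34}. Equivalently: if it were, the tower law would give 11 = [F_{659^11}:F_659] dividing [F_{659^34}:F_659] = 34, contradiction.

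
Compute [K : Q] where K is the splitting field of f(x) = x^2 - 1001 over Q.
[K : Q] = 2

f(x) = x^2 - 1001 factors as (x - √1001)(x + √1001). The splitting field is K = Q(√1001). Since 1001 is squarefree and > 1, it is not a perfect square, so x^2 - 1001 is irreducible over Q and [Q(√1001) : Q] = 2. Hence [K : Q] = 2.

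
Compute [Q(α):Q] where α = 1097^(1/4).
[Q(α):Q] = 4

α is a root of x^4 - 1097. By Eisenstein's criterion at the prime p = 1097 (which divides the constant term 1097 but p^2 = 1203409 does not, since 1097 is squarefree), x^4 - 1097 is irreducible over Q. Hence [Q(α):Q] = 4.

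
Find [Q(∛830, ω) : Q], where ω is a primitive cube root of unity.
[Q(∛830, ω) : Q] = 6

[Q(∛830):Q] = 3 (min poly x^3 - 830, irreducible since 830 is not a perfect cube). [Q(ω):Q] = 2 (min poly x^2 + x + 1). Since Q(∛830) ⊂ R and ω ∉ R, we have ω ∉ Q(∛830), so x^2 + x + 1 remains irreducible over Q(∛830) and [Q(∛830, ω) : Q(∛830)] = 2. By the tower law, [Q(∛830, ω) : Q] = 3 · 2 = 6. (In fact Q(∛830, ω) is the splitting field of x^3 - 830 over Q.)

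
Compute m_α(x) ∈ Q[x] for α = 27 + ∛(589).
m_α(x) = x^3 - 81x^2 + 2187x - 20272

Set β = α - 27 = ∛(589), so β^3 = 589. Then (α - 27)^3 - 589 = 0, i.e. α is a root of g(x) = (x - 27)^3 - 589 = x^3 - 81x^2 + 2187x - 20272. Since g(x) = h(x - 27) where h(x) = x^3 - 589, and h is irreducible over Q (because 589 is not a perfect cube, so h has no rational root, and a monic cubic with no rational root is irreducible), g is also irreducible (irreducibility is preserved under the substitution x → x - 27). Hence m_α(x) = x^3 - 81x^2 + 2187x - 20272.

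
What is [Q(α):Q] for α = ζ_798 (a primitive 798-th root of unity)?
[Q(α):Q] = 216

The minimal polynomial of ζ_798 over Q is the 798-th cyclotomic polynomial Φ_798(x), which is irreducible over Q and has degree φ(798) = 216. Hence [Q(α):Q] = φ(798) = 216.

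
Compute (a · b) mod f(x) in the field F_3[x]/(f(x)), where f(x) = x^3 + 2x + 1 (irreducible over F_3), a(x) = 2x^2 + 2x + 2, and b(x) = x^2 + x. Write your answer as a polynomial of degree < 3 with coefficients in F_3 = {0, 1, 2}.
a · b ≡ x + 2 (mod f(x))

Multiply in F_3[x]: a(x)·b(x) = (2x^2 + 2x + 2)·(x^2 + x) = 2x^4 + x^3 + x^2 + 2x. This has degree ≥ 3, so divide by f(x) over F_3: 2x^4 + x^3 + x^2 + 2x = (2x + 1)·(x^3 + 2x + 1) + (x + 2). Hence a·b ≡ x + 2 (mod f). (F_3[x]/(f) is a field with 3^3 = 27 elements since f is irreducible of degree 3.)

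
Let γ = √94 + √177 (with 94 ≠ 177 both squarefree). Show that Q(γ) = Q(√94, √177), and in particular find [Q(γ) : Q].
[Q(γ) : Q] = 4 (equivalently, Q(γ) = Q(√94, √177))

Obviously Q(γ) ⊆ Q(√94, √177), and [Q(√94, √177):Q] = 4 (since 94, 177 are distinct squarefree integers > 1 with 16638 not a perfect square). To show equality we compute the minimal polynomial of γ. From γ = √94 + √177: γ^2 = 94 + 2√(16638) + 177 = 271 + 2√(16638), so γ^2 - 271 = 2√(16638); squaring, (γ^2 - 271)^2 = 4·16638, i.e. γ^4 - 542γ^2 + 73441 - 66552 = 0, i.e. γ^4 - 542γ^2 + 6889 = 0. So γ is a root of x^4 - 542x^2 + 6889. This polynomial is irreducible over Q: it has no rational root (each ±√94 ± √177 is irrational), and any factorization into two quadratics over Q would force √(16638) ∈ Q (pairing opposite roots) or √94, √177 ∈ Q (other pairings), all impossible. Hence [Q(γ):Q] = 4 = [Q(√94, √177):Q], so Q(γ) = Q(√94, √177).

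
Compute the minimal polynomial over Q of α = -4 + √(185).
m_α(x) = x^2 + 8x - 169

From α + 4 = √(185), squaring gives (α + 4)^2 = 185, i.e. α^2 + 8α + 16 = 185, so α^2 + 8α - 169 = 0. The discriminant of x^2 + 8x - 169 is (8)^2 - 4·(-169) = 64 + 676 = 740, and 4·(185) is not a perfect square in Q since 185 is squarefree and ≠ 1. Hence x^2 + 8x - 169 is irreducible over Q and is the minimal polynomial of α.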